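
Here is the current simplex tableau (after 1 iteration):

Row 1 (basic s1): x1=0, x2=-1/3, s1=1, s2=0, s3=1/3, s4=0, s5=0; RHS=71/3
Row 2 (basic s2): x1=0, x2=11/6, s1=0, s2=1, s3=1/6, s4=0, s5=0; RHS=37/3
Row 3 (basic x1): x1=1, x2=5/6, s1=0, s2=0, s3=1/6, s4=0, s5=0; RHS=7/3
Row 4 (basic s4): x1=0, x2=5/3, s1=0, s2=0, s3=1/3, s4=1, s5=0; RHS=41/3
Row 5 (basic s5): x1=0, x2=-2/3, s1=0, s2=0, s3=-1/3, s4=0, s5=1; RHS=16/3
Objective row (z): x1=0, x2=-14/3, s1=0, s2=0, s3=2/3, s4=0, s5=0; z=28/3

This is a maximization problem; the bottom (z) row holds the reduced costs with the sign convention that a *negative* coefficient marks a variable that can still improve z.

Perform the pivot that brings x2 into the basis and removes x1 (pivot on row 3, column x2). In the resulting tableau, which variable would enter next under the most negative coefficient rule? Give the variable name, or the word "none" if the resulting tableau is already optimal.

Pivot element 5/6. New z-row = old z-row − (-14/3)·(row 3/(5/6)).
Updated z-row coefficients: x1: 28/5, x2: 0, s1: 0, s2: 0, s3: 8/5, s4: 0, s5: 0.
No coefficient is strictly negative; the tableau after this pivot is optimal.

none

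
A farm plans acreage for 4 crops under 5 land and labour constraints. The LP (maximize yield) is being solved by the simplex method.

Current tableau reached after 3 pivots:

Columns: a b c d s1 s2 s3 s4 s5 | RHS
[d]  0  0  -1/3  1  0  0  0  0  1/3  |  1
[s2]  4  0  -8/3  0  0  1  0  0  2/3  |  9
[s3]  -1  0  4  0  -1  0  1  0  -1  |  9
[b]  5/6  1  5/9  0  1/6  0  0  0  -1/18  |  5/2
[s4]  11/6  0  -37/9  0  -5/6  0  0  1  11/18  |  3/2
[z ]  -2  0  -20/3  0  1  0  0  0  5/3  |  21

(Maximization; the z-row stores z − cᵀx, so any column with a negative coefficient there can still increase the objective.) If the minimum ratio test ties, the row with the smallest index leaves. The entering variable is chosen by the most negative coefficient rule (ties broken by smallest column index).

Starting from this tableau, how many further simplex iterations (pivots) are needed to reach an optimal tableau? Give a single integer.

2

pivot: c in, s3 out → z = 36
pivot: a in, b out → z = 285/7
No improving column remains; optimal.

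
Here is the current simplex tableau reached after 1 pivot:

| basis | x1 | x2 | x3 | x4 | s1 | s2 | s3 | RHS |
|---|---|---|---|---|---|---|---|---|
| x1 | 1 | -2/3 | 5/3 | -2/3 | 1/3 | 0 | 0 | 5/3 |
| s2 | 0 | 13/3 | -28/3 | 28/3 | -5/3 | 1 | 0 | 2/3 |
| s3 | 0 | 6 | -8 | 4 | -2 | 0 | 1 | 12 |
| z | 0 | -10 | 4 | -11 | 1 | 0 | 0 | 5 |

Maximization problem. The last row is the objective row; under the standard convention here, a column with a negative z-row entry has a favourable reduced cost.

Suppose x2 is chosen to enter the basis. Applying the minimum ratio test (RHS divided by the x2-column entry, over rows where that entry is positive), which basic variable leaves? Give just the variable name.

s2

Ratios: row 1 (x1): entry -2/3 ≤ 0, skip; row 2 (s2): (2/3)/(13/3) = 2/13; row 3 (s3): 12/6 = 2.
Minimum ratio 2/13 is in the s2 row, so s2 leaves.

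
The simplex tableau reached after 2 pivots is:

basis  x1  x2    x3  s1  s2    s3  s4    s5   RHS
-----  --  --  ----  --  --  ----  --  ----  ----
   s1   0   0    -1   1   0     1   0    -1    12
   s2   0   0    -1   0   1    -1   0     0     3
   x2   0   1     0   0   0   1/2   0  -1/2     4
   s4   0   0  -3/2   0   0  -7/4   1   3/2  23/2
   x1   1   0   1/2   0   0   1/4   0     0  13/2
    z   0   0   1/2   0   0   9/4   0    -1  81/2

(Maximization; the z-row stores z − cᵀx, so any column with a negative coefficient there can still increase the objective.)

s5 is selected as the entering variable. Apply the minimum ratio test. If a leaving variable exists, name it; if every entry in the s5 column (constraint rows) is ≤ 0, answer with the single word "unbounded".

s4

Ratios: row 1 (s1): entry -1 ≤ 0, skip; row 2 (s2): entry 0 ≤ 0, skip; row 3 (x2): entry -1/2 ≤ 0, skip; row 4 (s4): (23/2)/(3/2) = 23/3; row 5 (x1): entry 0 ≤ 0, skip.
Minimum ratio is in the s4 row, so s4 leaves.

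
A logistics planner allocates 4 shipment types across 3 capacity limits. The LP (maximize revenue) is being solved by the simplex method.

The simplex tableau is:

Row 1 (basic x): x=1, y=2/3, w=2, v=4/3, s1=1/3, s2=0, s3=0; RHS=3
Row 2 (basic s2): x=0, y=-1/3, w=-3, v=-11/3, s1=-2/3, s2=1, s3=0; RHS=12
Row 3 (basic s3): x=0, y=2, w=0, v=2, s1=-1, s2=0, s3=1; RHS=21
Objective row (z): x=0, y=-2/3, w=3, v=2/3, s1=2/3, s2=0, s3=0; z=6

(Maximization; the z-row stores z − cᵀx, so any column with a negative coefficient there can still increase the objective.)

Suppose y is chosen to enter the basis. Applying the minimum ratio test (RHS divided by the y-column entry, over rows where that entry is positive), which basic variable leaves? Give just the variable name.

Ratios: row 1 (x): 3/(2/3) = 9/2; row 2 (s2): entry -1/3 ≤ 0, skip; row 3 (s3): 21/2 = 21/2.
Minimum ratio 9/2 is in the x row, so x leaves.

x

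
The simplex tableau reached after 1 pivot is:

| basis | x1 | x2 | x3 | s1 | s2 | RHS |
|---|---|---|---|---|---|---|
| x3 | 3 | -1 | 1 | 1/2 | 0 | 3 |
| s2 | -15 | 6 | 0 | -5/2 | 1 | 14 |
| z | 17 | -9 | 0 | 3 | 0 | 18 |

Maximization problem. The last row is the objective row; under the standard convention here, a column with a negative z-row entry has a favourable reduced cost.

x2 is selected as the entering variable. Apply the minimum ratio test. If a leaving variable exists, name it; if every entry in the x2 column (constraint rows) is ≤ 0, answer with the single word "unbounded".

s2

Ratios: row 1 (x3): entry -1 ≤ 0, skip; row 2 (s2): 14/6 = 7/3.
Minimum ratio is in the s2 row, so s2 leaves.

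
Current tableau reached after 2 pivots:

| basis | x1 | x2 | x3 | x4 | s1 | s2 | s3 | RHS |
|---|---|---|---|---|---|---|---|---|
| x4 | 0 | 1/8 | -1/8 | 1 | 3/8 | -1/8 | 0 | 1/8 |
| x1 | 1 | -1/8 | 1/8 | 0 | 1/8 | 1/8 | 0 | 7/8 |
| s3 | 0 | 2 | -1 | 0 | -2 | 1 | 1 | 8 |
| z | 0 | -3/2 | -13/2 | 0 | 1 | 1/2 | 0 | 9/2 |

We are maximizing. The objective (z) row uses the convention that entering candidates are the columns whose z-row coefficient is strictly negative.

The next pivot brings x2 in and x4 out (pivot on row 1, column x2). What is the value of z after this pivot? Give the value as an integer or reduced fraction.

Minimum ratio for x2: (1/8)/(1/8) = 1.
z changes by −(z-row coeff of x2)·ratio = −(-3/2)·1 = 3/2.
New z = 9/2 + (3/2) = 6.

6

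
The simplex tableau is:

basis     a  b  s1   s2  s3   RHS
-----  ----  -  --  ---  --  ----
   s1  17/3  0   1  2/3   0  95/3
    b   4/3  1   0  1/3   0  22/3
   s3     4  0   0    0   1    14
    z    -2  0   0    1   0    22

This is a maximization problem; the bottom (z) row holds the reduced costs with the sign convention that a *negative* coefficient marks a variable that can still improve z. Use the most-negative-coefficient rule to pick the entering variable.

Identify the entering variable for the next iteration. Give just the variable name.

Objective-row coefficients: a: -2, b: 0, s1: 0, s2: 1, s3: 0.
The most negative is -2 in column a, so a enters.

a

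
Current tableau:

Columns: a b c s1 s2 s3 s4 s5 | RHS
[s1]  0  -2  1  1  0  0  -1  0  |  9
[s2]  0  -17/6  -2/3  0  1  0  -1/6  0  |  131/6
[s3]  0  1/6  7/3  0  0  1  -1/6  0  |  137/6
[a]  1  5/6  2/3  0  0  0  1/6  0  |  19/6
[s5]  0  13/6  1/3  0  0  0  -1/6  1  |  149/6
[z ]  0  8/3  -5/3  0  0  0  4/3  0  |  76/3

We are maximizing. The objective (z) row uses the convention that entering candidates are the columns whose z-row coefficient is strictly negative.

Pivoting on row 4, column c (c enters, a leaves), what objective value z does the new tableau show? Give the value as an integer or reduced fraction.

Minimum ratio for c: (19/6)/(2/3) = 19/4.
z changes by −(z-row coeff of c)·ratio = −(-5/3)·(19/4) = 95/12.
New z = 76/3 + (95/12) = 133/4.

133/4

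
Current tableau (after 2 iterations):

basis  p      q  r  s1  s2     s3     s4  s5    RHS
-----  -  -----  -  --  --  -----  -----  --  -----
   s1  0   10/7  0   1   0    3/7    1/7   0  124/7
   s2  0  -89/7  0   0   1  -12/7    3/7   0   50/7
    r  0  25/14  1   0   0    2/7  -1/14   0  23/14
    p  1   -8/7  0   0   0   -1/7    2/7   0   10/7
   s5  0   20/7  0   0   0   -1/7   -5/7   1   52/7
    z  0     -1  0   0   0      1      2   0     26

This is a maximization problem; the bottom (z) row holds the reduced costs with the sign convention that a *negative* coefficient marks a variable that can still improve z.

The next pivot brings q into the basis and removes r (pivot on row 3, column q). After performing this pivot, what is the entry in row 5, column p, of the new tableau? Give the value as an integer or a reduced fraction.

Pivot element is row 3, column q: 25/14.
Normalize row 3: new (row 3, p) = 0/(25/14) = 0.
row 5 ← row 5 − (20/7)·(new row 3): 0 − (20/7)·0 = 0.

0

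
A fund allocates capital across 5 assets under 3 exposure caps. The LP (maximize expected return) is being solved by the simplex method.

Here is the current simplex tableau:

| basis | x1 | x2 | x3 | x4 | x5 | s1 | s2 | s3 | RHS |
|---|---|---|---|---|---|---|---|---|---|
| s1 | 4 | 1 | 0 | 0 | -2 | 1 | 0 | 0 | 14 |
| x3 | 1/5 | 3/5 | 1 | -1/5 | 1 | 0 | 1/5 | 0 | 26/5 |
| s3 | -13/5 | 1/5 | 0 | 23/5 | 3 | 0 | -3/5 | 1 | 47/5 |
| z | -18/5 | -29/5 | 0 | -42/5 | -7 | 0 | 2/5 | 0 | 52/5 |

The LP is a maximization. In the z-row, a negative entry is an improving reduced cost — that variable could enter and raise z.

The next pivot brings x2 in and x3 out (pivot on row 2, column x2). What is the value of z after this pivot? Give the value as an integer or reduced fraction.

182/3

Minimum ratio for x2: (26/5)/(3/5) = 26/3.
z changes by −(z-row coeff of x2)·ratio = −(-29/5)·(26/3) = 754/15.
New z = 52/5 + (754/15) = 182/3.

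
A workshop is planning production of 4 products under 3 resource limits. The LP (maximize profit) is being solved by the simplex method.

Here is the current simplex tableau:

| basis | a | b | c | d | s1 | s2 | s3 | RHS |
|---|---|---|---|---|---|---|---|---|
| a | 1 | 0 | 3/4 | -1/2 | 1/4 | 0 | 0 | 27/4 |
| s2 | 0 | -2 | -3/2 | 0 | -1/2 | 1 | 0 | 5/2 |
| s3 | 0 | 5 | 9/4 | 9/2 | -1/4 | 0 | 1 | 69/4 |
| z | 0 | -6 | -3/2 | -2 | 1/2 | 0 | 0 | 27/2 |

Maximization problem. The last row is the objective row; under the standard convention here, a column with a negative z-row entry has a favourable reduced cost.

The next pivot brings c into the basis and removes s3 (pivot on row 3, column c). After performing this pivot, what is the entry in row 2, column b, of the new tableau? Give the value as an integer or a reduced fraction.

Pivot element is row 3, column c: 9/4.
Normalize row 3: new (row 3, b) = 5/(9/4) = 20/9.
row 2 ← row 2 − (-3/2)·(new row 3): -2 − (-3/2)·(20/9) = 4/3.

4/3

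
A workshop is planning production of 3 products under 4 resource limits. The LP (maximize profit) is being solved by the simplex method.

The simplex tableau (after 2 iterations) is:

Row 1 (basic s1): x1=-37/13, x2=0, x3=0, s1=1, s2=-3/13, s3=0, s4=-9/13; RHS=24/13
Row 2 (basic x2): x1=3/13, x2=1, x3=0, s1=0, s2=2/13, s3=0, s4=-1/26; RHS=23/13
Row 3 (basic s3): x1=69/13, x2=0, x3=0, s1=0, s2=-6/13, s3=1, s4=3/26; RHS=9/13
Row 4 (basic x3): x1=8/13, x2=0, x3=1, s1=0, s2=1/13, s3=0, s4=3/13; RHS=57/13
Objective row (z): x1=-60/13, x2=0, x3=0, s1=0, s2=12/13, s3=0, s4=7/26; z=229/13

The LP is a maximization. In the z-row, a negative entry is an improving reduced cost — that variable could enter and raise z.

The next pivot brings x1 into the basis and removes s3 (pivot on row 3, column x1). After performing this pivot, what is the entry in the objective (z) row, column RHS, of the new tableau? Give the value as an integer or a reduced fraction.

419/23

Pivot element is row 3, column x1: 69/13.
Normalize row 3: new (row 3, RHS) = (9/13)/(69/13) = 3/23.
z-row ← z-row − (-60/13)·(new row 3): 229/13 − (-60/13)·(3/23) = 419/23.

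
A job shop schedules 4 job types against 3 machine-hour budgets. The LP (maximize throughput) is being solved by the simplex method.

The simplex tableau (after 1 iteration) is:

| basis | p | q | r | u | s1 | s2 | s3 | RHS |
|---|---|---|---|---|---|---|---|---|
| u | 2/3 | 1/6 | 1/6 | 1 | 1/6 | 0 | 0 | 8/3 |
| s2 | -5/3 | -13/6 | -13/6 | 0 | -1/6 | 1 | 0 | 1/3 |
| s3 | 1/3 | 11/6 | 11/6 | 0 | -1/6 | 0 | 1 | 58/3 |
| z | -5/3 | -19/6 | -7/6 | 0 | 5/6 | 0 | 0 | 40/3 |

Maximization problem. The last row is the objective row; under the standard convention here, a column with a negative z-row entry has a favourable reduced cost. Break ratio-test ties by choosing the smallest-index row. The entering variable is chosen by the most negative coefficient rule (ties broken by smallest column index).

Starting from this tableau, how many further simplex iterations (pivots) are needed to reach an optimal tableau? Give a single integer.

2

pivot: q in, s3 out → z = 514/11
pivot: p in, u out → z = 338/7
No improving column remains; optimal.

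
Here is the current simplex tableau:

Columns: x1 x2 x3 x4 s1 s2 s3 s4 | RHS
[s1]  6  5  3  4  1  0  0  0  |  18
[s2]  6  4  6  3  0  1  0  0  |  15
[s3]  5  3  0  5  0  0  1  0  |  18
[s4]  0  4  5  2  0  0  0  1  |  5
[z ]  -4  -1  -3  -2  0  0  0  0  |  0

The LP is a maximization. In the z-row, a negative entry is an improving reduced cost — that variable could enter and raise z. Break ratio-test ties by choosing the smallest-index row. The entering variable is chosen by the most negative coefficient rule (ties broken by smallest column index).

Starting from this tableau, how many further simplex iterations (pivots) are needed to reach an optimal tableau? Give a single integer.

pivot: x1 in, s2 out → z = 10
No improving column remains; optimal.

1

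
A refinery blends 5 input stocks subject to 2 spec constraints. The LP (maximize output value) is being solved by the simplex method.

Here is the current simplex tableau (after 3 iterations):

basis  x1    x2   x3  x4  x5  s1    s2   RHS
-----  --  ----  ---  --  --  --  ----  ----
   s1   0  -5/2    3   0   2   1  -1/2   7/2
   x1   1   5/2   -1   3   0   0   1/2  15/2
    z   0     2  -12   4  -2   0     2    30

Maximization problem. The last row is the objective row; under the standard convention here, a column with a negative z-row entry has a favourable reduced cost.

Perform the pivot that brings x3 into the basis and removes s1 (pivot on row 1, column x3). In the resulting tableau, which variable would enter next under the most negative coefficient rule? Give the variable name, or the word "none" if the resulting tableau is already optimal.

x2

Pivot element 3. New z-row = old z-row − (-12)·(row 1/3).
Updated z-row coefficients: x1: 0, x2: -8, x3: 0, x4: 4, x5: 6, s1: 4, s2: 0.
The most negative is -8 in column x2, so x2 would enter next.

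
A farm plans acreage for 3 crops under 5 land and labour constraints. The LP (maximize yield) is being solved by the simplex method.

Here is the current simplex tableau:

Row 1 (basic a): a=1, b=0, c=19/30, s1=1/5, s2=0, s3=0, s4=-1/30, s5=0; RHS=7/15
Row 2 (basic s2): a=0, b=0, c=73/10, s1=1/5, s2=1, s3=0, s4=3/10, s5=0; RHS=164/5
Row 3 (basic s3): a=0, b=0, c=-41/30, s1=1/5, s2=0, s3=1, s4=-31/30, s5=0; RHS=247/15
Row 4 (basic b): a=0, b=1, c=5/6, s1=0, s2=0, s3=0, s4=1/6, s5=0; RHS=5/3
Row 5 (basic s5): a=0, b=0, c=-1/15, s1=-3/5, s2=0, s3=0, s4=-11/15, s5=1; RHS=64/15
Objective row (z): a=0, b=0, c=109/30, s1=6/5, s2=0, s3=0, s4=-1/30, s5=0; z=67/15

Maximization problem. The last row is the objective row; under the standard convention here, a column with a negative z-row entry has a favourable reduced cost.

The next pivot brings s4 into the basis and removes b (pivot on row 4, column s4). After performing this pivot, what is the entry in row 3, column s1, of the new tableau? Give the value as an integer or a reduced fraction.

Pivot element is row 4, column s4: 1/6.
Normalize row 4: new (row 4, s1) = 0/(1/6) = 0.
row 3 ← row 3 − (-31/30)·(new row 4): 1/5 − (-31/30)·0 = 1/5.

1/5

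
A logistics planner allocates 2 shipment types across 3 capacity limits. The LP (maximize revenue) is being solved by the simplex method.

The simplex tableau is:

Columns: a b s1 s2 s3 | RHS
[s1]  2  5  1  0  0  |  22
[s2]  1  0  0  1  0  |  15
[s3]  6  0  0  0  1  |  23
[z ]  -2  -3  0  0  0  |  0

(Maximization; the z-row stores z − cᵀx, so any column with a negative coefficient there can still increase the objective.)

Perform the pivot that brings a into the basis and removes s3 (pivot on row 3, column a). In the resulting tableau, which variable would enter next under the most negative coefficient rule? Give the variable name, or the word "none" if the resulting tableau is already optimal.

Pivot element 6. New z-row = old z-row − (-2)·(row 3/6).
Updated z-row coefficients: a: 0, b: -3, s1: 0, s2: 0, s3: 1/3.
The most negative is -3 in column b, so b would enter next.

b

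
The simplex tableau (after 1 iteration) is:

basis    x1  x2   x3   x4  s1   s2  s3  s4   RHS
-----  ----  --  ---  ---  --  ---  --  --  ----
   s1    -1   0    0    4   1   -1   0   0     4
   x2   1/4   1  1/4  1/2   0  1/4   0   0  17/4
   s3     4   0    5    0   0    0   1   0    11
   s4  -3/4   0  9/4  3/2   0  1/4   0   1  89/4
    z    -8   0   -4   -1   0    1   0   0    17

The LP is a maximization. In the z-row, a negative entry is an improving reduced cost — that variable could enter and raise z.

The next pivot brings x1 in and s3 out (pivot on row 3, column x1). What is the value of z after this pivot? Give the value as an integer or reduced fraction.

Minimum ratio for x1: 11/4 = 11/4.
z changes by −(z-row coeff of x1)·ratio = −(-8)·(11/4) = 22.
New z = 17 + 22 = 39.

39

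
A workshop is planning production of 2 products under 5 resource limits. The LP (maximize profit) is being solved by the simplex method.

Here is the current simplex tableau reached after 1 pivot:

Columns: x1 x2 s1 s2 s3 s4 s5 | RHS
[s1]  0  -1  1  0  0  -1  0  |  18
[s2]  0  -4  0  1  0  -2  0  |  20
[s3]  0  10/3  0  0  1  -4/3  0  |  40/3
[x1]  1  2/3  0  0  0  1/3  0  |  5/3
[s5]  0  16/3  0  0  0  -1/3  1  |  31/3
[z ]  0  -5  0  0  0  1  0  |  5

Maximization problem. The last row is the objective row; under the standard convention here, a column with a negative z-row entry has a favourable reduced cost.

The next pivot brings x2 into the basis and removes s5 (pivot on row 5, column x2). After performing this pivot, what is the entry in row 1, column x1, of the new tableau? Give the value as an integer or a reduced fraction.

Pivot element is row 5, column x2: 16/3.
Normalize row 5: new (row 5, x1) = 0/(16/3) = 0.
row 1 ← row 1 − (-1)·(new row 5): 0 − (-1)·0 = 0.

0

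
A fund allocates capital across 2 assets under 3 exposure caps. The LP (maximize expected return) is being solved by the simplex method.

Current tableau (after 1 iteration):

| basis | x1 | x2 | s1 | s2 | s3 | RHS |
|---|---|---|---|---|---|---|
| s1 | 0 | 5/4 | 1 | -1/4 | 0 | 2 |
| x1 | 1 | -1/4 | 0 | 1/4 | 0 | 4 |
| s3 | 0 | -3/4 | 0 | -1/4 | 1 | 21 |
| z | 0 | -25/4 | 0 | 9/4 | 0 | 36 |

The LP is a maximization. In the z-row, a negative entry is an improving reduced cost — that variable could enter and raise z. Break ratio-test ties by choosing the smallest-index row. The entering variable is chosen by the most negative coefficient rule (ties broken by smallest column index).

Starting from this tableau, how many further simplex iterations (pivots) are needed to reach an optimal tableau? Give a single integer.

pivot: x2 in, s1 out → z = 46
No improving column remains; optimal.

1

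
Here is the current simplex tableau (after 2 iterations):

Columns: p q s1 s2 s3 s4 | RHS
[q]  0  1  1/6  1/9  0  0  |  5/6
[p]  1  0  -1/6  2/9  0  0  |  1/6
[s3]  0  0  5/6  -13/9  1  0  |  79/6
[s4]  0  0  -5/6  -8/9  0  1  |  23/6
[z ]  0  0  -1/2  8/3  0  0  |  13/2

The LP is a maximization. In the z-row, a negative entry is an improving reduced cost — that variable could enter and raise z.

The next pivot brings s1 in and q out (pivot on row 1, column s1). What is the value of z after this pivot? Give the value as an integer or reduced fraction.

9

Minimum ratio for s1: (5/6)/(1/6) = 5.
z changes by −(z-row coeff of s1)·ratio = −(-1/2)·5 = 5/2.
New z = 13/2 + (5/2) = 9.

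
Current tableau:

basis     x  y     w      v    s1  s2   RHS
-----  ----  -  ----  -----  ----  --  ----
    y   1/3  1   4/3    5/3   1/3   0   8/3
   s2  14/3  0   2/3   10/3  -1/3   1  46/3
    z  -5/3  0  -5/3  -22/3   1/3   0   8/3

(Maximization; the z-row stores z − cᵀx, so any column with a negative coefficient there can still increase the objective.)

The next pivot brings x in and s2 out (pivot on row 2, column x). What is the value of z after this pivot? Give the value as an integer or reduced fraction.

Minimum ratio for x: (46/3)/(14/3) = 23/7.
z changes by −(z-row coeff of x)·ratio = −(-5/3)·(23/7) = 115/21.
New z = 8/3 + (115/21) = 57/7.

57/7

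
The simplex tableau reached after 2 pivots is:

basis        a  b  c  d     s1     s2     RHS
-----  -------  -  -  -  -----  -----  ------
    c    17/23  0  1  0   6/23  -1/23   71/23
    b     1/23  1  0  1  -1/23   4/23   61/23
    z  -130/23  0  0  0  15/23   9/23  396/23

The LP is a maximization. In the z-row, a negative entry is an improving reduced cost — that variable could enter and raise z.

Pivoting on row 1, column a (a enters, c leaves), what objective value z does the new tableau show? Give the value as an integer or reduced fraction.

694/17

Minimum ratio for a: (71/23)/(17/23) = 71/17.
z changes by −(z-row coeff of a)·ratio = −(-130/23)·(71/17) = 9230/391.
New z = 396/23 + (9230/391) = 694/17.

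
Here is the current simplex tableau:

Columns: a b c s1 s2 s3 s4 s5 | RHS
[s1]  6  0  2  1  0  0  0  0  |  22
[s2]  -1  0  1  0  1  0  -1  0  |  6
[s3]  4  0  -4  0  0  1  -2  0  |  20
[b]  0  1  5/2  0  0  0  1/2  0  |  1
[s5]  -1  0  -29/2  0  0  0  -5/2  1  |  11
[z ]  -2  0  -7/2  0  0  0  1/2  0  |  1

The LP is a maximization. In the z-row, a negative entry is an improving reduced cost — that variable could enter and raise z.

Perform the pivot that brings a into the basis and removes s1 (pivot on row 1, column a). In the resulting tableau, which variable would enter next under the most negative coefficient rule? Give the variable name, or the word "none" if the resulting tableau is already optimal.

c

Pivot element 6. New z-row = old z-row − (-2)·(row 1/6).
Updated z-row coefficients: a: 0, b: 0, c: -17/6, s1: 1/3, s2: 0, s3: 0, s4: 1/2, s5: 0.
The most negative is -17/6 in column c, so c would enter next.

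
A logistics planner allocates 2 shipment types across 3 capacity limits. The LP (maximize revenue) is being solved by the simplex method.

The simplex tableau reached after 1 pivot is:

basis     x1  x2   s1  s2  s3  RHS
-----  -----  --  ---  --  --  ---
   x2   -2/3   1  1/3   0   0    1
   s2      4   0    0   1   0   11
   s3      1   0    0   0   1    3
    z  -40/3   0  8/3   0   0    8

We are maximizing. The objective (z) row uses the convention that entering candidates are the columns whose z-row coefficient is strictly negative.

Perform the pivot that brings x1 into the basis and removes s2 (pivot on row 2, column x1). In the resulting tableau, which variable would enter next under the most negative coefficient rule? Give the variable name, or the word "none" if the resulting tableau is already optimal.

none

Pivot element 4. New z-row = old z-row − (-40/3)·(row 2/4).
Updated z-row coefficients: x1: 0, x2: 0, s1: 8/3, s2: 10/3, s3: 0.
No coefficient is strictly negative; the tableau after this pivot is optimal.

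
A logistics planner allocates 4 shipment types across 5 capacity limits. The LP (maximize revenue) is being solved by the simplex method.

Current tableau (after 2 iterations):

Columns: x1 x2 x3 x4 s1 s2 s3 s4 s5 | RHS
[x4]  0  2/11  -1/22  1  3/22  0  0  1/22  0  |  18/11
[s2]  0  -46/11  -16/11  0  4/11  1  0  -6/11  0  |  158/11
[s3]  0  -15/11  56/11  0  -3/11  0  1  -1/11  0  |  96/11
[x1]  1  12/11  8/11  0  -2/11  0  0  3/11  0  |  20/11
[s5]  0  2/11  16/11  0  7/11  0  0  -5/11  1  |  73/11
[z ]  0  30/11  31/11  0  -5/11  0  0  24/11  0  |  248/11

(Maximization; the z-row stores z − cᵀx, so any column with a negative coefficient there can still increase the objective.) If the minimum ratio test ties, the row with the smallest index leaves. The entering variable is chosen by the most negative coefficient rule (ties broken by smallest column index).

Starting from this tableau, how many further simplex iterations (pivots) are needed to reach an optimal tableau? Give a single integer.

pivot: s1 in, s5 out → z = 191/7
No improving column remains; optimal.

1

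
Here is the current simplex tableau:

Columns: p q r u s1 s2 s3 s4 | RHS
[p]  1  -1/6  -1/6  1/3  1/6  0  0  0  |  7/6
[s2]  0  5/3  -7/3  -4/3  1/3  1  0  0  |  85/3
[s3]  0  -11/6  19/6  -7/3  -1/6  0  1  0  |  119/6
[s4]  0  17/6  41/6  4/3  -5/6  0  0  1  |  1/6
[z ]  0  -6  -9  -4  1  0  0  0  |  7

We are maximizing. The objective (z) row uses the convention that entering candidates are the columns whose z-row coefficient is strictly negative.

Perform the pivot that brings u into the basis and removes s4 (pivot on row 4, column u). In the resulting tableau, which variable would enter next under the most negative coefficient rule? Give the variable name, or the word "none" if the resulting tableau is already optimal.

s1

Pivot element 4/3. New z-row = old z-row − (-4)·(row 4/(4/3)).
Updated z-row coefficients: p: 0, q: 5/2, r: 23/2, u: 0, s1: -3/2, s2: 0, s3: 0, s4: 3.
The most negative is -3/2 in column s1, so s1 would enter next.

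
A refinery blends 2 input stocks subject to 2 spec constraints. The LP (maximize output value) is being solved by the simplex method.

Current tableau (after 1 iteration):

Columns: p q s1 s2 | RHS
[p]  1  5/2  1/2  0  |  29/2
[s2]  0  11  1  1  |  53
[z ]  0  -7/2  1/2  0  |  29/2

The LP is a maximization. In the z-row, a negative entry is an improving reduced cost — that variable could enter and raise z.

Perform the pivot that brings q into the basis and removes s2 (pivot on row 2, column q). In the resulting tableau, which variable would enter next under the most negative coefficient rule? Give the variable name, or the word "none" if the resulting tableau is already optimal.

Pivot element 11. New z-row = old z-row − (-7/2)·(row 2/11).
Updated z-row coefficients: p: 0, q: 0, s1: 9/11, s2: 7/22.
No coefficient is strictly negative; the tableau after this pivot is optimal.

none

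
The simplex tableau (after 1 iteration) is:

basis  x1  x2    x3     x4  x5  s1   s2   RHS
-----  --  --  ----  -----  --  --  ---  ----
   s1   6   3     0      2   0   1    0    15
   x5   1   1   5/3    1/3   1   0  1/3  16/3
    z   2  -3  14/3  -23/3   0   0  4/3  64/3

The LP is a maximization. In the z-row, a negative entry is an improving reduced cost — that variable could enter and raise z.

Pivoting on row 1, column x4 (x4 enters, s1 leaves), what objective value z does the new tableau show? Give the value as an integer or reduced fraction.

473/6

Minimum ratio for x4: 15/2 = 15/2.
z changes by −(z-row coeff of x4)·ratio = −(-23/3)·(15/2) = 115/2.
New z = 64/3 + (115/2) = 473/6.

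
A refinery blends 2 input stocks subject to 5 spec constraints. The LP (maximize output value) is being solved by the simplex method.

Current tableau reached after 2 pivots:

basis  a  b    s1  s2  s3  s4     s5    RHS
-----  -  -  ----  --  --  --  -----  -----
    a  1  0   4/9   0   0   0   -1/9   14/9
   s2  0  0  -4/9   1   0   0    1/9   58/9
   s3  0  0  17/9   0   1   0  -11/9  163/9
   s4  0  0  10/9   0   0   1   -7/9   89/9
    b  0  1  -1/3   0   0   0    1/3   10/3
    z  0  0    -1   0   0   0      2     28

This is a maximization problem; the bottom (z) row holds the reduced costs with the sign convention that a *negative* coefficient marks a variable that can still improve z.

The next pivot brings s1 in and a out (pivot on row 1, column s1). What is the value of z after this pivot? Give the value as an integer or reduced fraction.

63/2

Minimum ratio for s1: (14/9)/(4/9) = 7/2.
z changes by −(z-row coeff of s1)·ratio = −(-1)·(7/2) = 7/2.
New z = 28 + (7/2) = 63/2.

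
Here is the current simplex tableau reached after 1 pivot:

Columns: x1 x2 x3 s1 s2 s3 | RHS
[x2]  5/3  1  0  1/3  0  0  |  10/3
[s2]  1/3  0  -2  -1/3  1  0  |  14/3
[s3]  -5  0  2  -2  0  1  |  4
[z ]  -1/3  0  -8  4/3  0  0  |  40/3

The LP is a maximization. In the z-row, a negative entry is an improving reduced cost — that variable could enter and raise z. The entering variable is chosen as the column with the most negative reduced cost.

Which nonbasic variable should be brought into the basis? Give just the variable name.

x3

Objective-row coefficients: x1: -1/3, x2: 0, x3: -8, s1: 4/3, s2: 0, s3: 0.
The most negative is -8 in column x3, so x3 enters.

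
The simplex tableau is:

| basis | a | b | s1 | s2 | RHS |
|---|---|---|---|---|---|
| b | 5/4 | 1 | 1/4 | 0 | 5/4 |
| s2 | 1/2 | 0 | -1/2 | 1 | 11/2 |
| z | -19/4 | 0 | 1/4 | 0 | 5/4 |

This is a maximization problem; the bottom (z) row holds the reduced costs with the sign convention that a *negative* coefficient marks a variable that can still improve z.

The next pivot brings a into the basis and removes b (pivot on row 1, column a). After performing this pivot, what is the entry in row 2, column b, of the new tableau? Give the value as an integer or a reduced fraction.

Pivot element is row 1, column a: 5/4.
Normalize row 1: new (row 1, b) = 1/(5/4) = 4/5.
row 2 ← row 2 − (1/2)·(new row 1): 0 − (1/2)·(4/5) = -2/5.

-2/5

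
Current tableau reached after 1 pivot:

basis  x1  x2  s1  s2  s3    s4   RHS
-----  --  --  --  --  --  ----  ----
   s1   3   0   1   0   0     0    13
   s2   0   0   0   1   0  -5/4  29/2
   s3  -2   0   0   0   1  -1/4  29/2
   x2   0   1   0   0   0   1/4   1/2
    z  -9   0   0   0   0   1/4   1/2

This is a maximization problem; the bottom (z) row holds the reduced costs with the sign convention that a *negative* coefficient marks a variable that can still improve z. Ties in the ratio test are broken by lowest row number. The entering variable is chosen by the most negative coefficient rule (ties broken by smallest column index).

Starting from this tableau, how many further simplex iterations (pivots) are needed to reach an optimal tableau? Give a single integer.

pivot: x1 in, s1 out → z = 79/2
No improving column remains; optimal.

1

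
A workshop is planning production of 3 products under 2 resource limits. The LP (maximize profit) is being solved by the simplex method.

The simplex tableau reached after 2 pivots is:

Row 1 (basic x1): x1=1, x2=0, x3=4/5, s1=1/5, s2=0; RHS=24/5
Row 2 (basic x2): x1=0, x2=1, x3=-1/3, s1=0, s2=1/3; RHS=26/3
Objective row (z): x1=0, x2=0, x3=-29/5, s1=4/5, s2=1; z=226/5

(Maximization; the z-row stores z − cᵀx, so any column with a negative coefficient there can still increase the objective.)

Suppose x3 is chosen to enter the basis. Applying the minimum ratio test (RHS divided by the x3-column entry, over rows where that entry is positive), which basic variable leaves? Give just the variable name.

Ratios: row 1 (x1): (24/5)/(4/5) = 6; row 2 (x2): entry -1/3 ≤ 0, skip.
Minimum ratio 6 is in the x1 row, so x1 leaves.

x1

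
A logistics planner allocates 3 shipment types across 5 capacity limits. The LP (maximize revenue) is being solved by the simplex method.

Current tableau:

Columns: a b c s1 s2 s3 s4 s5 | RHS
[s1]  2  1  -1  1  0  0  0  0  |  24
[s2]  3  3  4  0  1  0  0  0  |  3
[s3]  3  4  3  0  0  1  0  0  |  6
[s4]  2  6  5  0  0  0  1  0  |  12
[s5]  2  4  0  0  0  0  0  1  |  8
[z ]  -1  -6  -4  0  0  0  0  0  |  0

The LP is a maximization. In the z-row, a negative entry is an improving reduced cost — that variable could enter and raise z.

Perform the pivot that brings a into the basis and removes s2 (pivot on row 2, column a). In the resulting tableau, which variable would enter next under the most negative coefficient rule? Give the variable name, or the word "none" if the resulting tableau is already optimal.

b

Pivot element 3. New z-row = old z-row − (-1)·(row 2/3).
Updated z-row coefficients: a: 0, b: -5, c: -8/3, s1: 0, s2: 1/3, s3: 0, s4: 0, s5: 0.
The most negative is -5 in column b, so b would enter next.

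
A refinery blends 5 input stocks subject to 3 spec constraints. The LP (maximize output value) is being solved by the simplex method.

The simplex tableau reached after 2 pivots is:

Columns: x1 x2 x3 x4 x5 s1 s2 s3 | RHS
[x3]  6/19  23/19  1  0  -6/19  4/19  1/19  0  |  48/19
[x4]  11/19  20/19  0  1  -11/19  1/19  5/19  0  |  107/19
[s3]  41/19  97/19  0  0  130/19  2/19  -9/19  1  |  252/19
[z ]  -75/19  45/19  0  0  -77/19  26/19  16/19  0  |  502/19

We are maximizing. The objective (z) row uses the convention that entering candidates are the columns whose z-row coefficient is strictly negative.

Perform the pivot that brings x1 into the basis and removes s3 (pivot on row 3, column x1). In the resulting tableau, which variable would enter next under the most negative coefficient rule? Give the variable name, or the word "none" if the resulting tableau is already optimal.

Pivot element 41/19. New z-row = old z-row − (-75/19)·(row 3/(41/19)).
Updated z-row coefficients: x1: 0, x2: 480/41, x3: 0, x4: 0, x5: 347/41, s1: 64/41, s2: -1/41, s3: 75/41.
The most negative is -1/41 in column s2, so s2 would enter next.

s2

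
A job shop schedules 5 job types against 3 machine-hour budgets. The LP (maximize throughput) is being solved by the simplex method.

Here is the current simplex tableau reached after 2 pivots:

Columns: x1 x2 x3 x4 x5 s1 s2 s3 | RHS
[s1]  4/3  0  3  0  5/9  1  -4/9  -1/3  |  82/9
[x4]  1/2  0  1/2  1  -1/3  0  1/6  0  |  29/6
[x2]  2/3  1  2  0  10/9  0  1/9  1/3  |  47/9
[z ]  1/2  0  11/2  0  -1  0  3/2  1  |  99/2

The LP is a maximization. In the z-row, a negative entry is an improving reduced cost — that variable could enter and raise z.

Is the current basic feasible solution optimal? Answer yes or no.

no

Column x5 has objective-row coefficient -1, which is negative; an improving pivot exists, so not yet optimal.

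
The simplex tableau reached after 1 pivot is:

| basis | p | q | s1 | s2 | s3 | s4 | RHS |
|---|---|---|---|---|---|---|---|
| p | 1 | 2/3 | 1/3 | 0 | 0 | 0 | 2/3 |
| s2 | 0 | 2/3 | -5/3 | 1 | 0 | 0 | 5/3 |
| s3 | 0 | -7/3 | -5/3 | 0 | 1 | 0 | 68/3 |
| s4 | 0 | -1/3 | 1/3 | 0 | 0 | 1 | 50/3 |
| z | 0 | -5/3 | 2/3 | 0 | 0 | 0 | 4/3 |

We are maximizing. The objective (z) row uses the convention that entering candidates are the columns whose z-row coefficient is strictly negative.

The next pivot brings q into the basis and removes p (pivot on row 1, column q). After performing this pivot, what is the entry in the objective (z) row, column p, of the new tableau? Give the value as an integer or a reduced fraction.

Pivot element is row 1, column q: 2/3.
Normalize row 1: new (row 1, p) = 1/(2/3) = 3/2.
z-row ← z-row − (-5/3)·(new row 1): 0 − (-5/3)·(3/2) = 5/2.

5/2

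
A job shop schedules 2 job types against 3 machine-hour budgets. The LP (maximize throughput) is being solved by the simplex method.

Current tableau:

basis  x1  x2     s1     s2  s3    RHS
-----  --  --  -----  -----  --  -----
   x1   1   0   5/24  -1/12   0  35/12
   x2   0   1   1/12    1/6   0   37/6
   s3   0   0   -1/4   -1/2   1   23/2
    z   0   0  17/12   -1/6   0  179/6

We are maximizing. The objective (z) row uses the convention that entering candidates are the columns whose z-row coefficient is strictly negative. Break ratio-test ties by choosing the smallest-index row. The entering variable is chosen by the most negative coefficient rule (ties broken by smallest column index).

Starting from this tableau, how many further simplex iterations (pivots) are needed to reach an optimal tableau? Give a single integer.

1

pivot: s2 in, x2 out → z = 36
No improving column remains; optimal.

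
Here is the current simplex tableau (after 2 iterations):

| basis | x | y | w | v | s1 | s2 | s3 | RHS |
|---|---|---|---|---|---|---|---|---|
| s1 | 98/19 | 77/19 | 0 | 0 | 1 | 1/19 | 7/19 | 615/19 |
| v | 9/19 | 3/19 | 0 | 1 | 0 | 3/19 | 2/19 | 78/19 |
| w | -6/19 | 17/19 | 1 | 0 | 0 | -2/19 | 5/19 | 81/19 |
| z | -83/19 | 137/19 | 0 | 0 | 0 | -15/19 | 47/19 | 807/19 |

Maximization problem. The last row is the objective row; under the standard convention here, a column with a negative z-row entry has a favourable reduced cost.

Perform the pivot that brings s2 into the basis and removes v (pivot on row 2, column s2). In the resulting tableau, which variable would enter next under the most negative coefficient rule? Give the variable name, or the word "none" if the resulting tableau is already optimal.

Pivot element 3/19. New z-row = old z-row − (-15/19)·(row 2/(3/19)).
Updated z-row coefficients: x: -2, y: 8, w: 0, v: 5, s1: 0, s2: 0, s3: 3.
The most negative is -2 in column x, so x would enter next.

x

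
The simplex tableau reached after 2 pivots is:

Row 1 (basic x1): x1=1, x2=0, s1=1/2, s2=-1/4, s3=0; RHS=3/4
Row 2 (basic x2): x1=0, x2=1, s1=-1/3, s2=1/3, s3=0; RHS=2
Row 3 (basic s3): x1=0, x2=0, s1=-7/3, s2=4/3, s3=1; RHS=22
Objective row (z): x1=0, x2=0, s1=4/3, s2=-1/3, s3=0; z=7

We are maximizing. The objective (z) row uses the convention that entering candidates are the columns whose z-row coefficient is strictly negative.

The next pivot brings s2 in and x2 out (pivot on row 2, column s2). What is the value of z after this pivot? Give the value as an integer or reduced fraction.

9

Minimum ratio for s2: 2/(1/3) = 6.
z changes by −(z-row coeff of s2)·ratio = −(-1/3)·6 = 2.
New z = 7 + 2 = 9.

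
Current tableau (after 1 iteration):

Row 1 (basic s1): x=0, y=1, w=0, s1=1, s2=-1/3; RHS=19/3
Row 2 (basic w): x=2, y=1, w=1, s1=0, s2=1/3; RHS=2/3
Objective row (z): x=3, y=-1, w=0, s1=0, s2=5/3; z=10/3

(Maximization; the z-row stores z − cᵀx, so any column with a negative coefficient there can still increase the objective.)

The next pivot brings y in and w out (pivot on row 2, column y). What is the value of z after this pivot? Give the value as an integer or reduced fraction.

4

Minimum ratio for y: (2/3)/1 = 2/3.
z changes by −(z-row coeff of y)·ratio = −(-1)·(2/3) = 2/3.
New z = 10/3 + (2/3) = 4.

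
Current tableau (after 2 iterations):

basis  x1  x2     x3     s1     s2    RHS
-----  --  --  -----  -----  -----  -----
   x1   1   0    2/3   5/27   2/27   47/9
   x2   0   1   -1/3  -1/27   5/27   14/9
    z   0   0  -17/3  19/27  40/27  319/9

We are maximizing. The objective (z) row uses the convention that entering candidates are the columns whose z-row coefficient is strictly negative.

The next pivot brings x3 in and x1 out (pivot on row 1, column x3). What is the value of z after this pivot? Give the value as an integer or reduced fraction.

479/6

Minimum ratio for x3: (47/9)/(2/3) = 47/6.
z changes by −(z-row coeff of x3)·ratio = −(-17/3)·(47/6) = 799/18.
New z = 319/9 + (799/18) = 479/6.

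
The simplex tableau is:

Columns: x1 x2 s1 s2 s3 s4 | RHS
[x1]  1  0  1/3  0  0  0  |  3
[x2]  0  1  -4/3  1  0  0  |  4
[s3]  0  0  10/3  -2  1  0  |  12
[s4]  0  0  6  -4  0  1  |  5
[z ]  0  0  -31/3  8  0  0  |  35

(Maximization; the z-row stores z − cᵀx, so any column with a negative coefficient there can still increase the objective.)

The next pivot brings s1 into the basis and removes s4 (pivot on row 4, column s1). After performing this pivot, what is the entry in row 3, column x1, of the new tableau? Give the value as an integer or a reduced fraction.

0

Pivot element is row 4, column s1: 6.
Normalize row 4: new (row 4, x1) = 0/6 = 0.
row 3 ← row 3 − (10/3)·(new row 4): 0 − (10/3)·0 = 0.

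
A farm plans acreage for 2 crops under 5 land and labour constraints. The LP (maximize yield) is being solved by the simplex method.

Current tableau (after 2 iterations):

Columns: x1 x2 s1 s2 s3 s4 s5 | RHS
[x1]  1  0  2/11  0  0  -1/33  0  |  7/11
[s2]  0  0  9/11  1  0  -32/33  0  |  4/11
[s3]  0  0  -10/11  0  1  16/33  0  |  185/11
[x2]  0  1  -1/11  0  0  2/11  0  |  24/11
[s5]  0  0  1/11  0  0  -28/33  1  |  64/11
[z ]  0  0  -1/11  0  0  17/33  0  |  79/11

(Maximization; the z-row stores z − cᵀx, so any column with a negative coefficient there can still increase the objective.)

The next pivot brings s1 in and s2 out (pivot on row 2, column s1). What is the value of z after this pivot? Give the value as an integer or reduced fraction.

Minimum ratio for s1: (4/11)/(9/11) = 4/9.
z changes by −(z-row coeff of s1)·ratio = −(-1/11)·(4/9) = 4/99.
New z = 79/11 + (4/99) = 65/9.

65/9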